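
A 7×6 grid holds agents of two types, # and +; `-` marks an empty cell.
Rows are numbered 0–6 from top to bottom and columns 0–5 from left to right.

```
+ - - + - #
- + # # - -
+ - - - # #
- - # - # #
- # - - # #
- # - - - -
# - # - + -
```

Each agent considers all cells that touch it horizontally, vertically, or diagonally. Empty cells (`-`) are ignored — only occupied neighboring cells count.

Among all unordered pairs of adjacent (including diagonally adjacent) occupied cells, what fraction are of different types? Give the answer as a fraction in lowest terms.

3/22

Scan each occupied cell's neighbors to the right and below (and the two forward diagonals) so each pair is counted once.
Row 0: +(0,0)–+(1,1)= +(0,3)–#(1,3)≠ +(0,3)–#(1,2)≠  → 2/3 unlike.
Row 1: +(1,1)–#(1,2)≠ +(1,1)–+(2,0)= #(1,2)–#(1,3)= #(1,3)–#(2,4)=  → 1/4 unlike.
Row 2: #(2,4)–#(2,5)= #(2,4)–#(3,4)= #(2,4)–#(3,5)= #(2,5)–#(3,5)= #(2,5)–#(3,4)=  → 0/5 unlike.
Row 3: #(3,2)–#(4,1)= #(3,4)–#(3,5)= #(3,4)–#(4,4)= #(3,4)–#(4,5)= #(3,5)–#(4,5)= #(3,5)–#(4,4)=  → 0/6 unlike.
Row 4: #(4,1)–#(5,1)= #(4,4)–#(4,5)=  → 0/2 unlike.
Row 5: #(5,1)–#(6,2)= #(5,1)–#(6,0)=  → 0/2 unlike.
Total adjacent occupied pairs: 22; unlike-type pairs: 3.
3/22 is already in lowest terms.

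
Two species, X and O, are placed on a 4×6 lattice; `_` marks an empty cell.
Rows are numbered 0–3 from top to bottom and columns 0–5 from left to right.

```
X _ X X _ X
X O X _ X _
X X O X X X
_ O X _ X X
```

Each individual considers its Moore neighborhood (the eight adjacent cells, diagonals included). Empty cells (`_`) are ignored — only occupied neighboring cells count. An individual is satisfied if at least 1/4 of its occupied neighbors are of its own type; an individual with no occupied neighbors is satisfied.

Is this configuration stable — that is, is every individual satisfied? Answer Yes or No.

No

Row 0: (0,0)X 1/2 ok · (0,2)X 2/3 ok · (0,3)X 3/3 ok · (0,5)X 1/1 ok
Row 1: (1,0)X 3/4 ok · (1,1)O 1/7 unhappy · (1,2)X 4/6 ok · (1,4)X 5/5 ok
Row 2: (2,0)X 2/4 ok · (2,1)X 4/7 ok · (2,2)O 2/6 ok · (2,3)X 5/6 ok · (2,4)X 5/5 ok · (2,5)X 4/4 ok
Row 3: (3,1)O 1/4 ok · (3,2)X 2/4 ok · (3,4)X 4/4 ok · (3,5)X 3/3 ok
For instance (1,1) has only 1/7 same-type neighbors, below 1/4.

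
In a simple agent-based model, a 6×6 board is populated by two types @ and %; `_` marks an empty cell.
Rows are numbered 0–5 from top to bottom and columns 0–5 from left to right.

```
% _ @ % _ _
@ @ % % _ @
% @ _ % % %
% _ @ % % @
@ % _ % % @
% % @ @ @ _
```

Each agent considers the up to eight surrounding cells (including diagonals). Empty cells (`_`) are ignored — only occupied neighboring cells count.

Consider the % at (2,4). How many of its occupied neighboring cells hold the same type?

Occupied neighbors of (2,4): (1,3)=%, (1,5)=@, (2,3)=%, (2,5)=%, (3,3)=%, (3,4)=%, (3,5)=@.
Same type (%): 5 of 7.

5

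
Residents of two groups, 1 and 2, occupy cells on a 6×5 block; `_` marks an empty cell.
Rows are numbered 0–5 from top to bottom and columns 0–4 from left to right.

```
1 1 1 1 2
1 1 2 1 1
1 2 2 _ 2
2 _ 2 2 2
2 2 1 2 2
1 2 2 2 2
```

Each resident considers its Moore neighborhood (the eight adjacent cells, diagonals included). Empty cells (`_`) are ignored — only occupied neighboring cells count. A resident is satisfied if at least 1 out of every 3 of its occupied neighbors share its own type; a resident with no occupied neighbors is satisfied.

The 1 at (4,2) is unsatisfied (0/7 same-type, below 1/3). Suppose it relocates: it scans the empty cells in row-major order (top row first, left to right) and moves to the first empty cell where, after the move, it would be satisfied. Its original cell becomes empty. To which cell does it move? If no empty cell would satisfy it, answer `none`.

none

Vacating (4,2). Empty cells in order:
  (2,3): 2/8 same-type → still unsatisfied.
  (3,1): 1/7 same-type → still unsatisfied.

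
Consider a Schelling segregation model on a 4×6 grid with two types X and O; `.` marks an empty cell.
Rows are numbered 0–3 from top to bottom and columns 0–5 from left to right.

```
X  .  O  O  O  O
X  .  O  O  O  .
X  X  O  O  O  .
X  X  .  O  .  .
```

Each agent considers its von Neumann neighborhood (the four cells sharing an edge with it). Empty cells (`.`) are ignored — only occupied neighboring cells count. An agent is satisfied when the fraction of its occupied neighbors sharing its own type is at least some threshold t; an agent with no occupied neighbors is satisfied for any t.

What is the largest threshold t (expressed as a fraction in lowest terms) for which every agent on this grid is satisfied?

(0,0)X 1/1
(0,2)O 2/2
(0,3)O 3/3
(0,4)O 3/3
(0,5)O 1/1
(1,0)X 2/2
(1,2)O 3/3
(1,3)O 4/4
(1,4)O 3/3
(2,0)X 3/3
(2,1)X 2/3
(2,2)O 2/3
(2,3)O 4/4
(2,4)O 2/2
(3,0)X 2/2
(3,1)X 2/2
(3,3)O 1/1
The smallest same-type fraction is 2/3 at (2,1), which reduces to 2/3. Any threshold above that leaves this agent unsatisfied.

2/3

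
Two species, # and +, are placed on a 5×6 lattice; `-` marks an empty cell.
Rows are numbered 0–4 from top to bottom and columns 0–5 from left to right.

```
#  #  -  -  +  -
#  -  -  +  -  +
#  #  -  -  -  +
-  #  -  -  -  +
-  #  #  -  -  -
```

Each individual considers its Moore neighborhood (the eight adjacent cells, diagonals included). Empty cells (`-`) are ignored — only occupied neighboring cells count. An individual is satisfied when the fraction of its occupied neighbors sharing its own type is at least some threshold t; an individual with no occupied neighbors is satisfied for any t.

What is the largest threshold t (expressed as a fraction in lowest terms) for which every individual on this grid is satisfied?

1/1

(0,0)# 2/2
(0,1)# 2/2
(0,4)+ 2/2
(1,0)# 4/4
(1,3)+ 1/1
(1,5)+ 2/2
(2,0)# 3/3
(2,1)# 3/3
(2,5)+ 2/2
(3,1)# 4/4
(3,5)+ 1/1
(4,1)# 2/2
(4,2)# 2/2
The smallest same-type fraction is 2/2 at (0,0), which reduces to 1/1. Any threshold above that leaves this individual unsatisfied.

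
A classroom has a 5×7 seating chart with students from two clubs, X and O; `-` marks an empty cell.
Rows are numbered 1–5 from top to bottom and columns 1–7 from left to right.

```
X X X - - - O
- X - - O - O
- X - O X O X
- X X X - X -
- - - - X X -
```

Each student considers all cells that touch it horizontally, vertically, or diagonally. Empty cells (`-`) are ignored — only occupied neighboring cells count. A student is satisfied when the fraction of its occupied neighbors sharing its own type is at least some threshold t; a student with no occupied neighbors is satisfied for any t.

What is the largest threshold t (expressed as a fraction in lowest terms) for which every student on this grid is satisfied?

(1,1)X 2/2
(1,2)X 3/3
(1,3)X 2/2
(1,7)O 1/1
(2,2)X 4/4
(2,5)O 2/3
(2,7)O 2/3
(3,2)X 3/3
(3,4)O 1/4
(3,5)X 2/5
(3,6)O 2/5
(3,7)X 1/3
(4,2)X 2/2
(4,3)X 3/4
(4,4)X 3/4
(4,6)X 4/5
(5,5)X 3/3
(5,6)X 2/2
The smallest same-type fraction is 1/4 at (3,4), which reduces to 1/4. Any threshold above that leaves this student unsatisfied.

1/4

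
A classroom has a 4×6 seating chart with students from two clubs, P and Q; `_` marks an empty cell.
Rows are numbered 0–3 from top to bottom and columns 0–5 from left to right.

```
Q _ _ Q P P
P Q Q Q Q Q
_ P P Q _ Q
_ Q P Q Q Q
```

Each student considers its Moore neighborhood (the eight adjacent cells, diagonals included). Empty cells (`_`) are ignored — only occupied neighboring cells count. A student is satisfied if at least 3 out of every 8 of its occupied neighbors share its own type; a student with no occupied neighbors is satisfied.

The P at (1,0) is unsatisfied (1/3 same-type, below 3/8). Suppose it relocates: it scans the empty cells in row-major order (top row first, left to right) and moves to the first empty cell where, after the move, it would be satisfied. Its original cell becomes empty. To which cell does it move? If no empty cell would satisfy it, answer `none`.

(3,0)

Vacating (1,0). Empty cells in order:
  (0,1): 0/3 same-type → still unsatisfied.
  (0,2): 0/4 same-type → still unsatisfied.
  (2,0): 1/3 same-type → still unsatisfied.
  (2,4): 0/8 same-type → still unsatisfied.
  (3,0): 1/2 same-type → satisfied — stop here.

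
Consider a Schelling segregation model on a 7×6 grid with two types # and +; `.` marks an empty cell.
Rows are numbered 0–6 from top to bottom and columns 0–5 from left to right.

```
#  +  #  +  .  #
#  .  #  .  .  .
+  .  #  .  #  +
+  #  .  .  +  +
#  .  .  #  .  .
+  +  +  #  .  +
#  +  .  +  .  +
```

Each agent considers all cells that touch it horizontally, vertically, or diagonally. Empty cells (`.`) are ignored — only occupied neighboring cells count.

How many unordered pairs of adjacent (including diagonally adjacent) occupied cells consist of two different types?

Scan each occupied cell's neighbors to the right and below (and the two forward diagonals) so each pair is counted once.
Row 0: #(0,0)–+(0,1)≠ #(0,0)–#(1,0)= +(0,1)–#(0,2)≠ +(0,1)–#(1,2)≠ +(0,1)–#(1,0)≠ #(0,2)–+(0,3)≠ #(0,2)–#(1,2)= +(0,3)–#(1,2)≠  → 6/8 unlike.
Row 1: #(1,0)–+(2,0)≠ #(1,2)–#(2,2)=  → 1/2 unlike.
Row 2: +(2,0)–+(3,0)= +(2,0)–#(3,1)≠ #(2,2)–#(3,1)= #(2,4)–+(2,5)≠ #(2,4)–+(3,4)≠ #(2,4)–+(3,5)≠ +(2,5)–+(3,5)= +(2,5)–+(3,4)=  → 4/8 unlike.
Row 3: +(3,0)–#(3,1)≠ +(3,0)–#(4,0)≠ #(3,1)–#(4,0)= +(3,4)–+(3,5)= +(3,4)–#(4,3)≠  → 3/5 unlike.
Row 4: #(4,0)–+(5,0)≠ #(4,0)–+(5,1)≠ #(4,3)–#(5,3)= #(4,3)–+(5,2)≠  → 3/4 unlike.
Row 5: +(5,0)–+(5,1)= +(5,0)–#(6,0)≠ +(5,0)–+(6,1)= +(5,1)–+(5,2)= +(5,1)–+(6,1)= +(5,1)–#(6,0)≠ +(5,2)–#(5,3)≠ +(5,2)–+(6,3)= +(5,2)–+(6,1)= #(5,3)–+(6,3)≠ +(5,5)–+(6,5)=  → 4/11 unlike.
Row 6: #(6,0)–+(6,1)≠  → 1/1 unlike.
Total adjacent occupied pairs: 39; unlike-type pairs: 22.

22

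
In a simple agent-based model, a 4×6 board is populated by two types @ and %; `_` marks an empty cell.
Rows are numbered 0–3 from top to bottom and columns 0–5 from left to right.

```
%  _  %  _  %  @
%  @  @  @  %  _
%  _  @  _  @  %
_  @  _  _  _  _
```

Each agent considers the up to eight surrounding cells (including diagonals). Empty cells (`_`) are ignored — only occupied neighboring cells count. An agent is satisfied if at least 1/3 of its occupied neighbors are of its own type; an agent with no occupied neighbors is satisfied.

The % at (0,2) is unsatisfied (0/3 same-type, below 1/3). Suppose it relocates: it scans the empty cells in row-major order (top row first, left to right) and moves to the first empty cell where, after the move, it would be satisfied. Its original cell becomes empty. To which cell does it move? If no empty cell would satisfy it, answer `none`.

(0,1)

Vacating (0,2). Empty cells in order:
  (0,1): 2/4 same-type → satisfied — stop here.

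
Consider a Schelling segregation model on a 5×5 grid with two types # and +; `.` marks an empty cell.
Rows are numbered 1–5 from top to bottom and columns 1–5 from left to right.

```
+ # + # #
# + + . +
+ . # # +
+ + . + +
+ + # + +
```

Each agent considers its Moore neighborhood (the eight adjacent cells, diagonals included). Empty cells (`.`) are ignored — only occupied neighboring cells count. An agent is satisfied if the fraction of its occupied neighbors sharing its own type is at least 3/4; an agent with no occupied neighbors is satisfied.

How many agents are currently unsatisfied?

(1,1)+ 1/3 ✗
(1,2)# 1/5 ✗
(1,3)+ 2/4 ✗
(1,4)# 1/4 ✗
(1,5)# 1/2 ✗
(2,1)# 1/4 ✗
(2,2)+ 4/7 ✗
(2,3)+ 2/6 ✗
(2,5)+ 1/4 ✗
(3,1)+ 3/4 ✓
(3,3)# 1/5 ✗
(3,4)# 1/6 ✗
(3,5)+ 3/4 ✓
(4,1)+ 4/4 ✓
(4,2)+ 4/6 ✗
(4,4)+ 4/7 ✗
(4,5)+ 4/5 ✓
(5,1)+ 3/3 ✓
(5,2)+ 3/4 ✓
(5,3)# 0/4 ✗
(5,4)+ 3/4 ✓
(5,5)+ 3/3 ✓
Unsatisfied: (1,1), (1,2), (1,3), (1,4), (1,5), (2,1), (2,2), (2,3), (2,5), (3,3), (3,4), (4,2), (4,4), (5,3) — 14 in total.

14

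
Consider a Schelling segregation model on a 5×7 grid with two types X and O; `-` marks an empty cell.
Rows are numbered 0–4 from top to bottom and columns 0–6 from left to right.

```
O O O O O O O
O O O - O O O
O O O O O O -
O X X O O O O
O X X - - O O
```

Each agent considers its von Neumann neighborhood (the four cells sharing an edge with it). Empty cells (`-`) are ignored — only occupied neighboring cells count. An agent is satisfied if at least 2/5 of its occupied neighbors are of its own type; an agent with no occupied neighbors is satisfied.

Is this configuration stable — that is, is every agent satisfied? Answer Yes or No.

Row 0: (0,0)O 2/2 satisfied · (0,1)O 3/3 satisfied · (0,2)O 3/3 satisfied · (0,3)O 2/2 satisfied · (0,4)O 3/3 satisfied · (0,5)O 3/3 satisfied · (0,6)O 2/2 satisfied
Row 1: (1,0)O 3/3 satisfied · (1,1)O 4/4 satisfied · (1,2)O 3/3 satisfied · (1,4)O 3/3 satisfied · (1,5)O 4/4 satisfied · (1,6)O 2/2 satisfied
Row 2: (2,0)O 3/3 satisfied · (2,1)O 3/4 satisfied · (2,2)O 3/4 satisfied · (2,3)O 3/3 satisfied · (2,4)O 4/4 satisfied · (2,5)O 3/3 satisfied
Row 3: (3,0)O 2/3 satisfied · (3,1)X 2/4 satisfied · (3,2)X 2/4 satisfied · (3,3)O 2/3 satisfied · (3,4)O 3/3 satisfied · (3,5)O 4/4 satisfied · (3,6)O 2/2 satisfied
Row 4: (4,0)O 1/2 satisfied · (4,1)X 2/3 satisfied · (4,2)X 2/2 satisfied · (4,5)O 2/2 satisfied · (4,6)O 2/2 satisfied
All meet the threshold, so the configuration is stable.

Yes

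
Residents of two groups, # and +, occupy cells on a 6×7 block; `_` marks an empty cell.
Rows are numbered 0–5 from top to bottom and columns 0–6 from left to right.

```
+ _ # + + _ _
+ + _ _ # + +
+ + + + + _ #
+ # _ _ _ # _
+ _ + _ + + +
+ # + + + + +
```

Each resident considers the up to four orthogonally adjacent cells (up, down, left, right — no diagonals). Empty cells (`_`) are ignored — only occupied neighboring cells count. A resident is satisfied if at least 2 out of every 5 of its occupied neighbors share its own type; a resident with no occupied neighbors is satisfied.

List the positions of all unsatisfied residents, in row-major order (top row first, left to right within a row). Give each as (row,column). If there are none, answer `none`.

(0,2), (1,4), (2,6), (3,1), (3,5), (5,1)

Row 0: (0,0)+ 1/1 ✓ · (0,2)# 0/1 ✗ · (0,3)+ 1/2 ✓ · (0,4)+ 1/2 ✓
Row 1: (1,0)+ 3/3 ✓ · (1,1)+ 2/2 ✓ · (1,4)# 0/3 ✗ · (1,5)+ 1/2 ✓ · (1,6)+ 1/2 ✓
Row 2: (2,0)+ 3/3 ✓ · (2,1)+ 3/4 ✓ · (2,2)+ 2/2 ✓ · (2,3)+ 2/2 ✓ · (2,4)+ 1/2 ✓ · (2,6)# 0/1 ✗
Row 3: (3,0)+ 2/3 ✓ · (3,1)# 0/2 ✗ · (3,5)# 0/1 ✗
Row 4: (4,0)+ 2/2 ✓ · (4,2)+ 1/1 ✓ · (4,4)+ 2/2 ✓ · (4,5)+ 3/4 ✓ · (4,6)+ 2/2 ✓
Row 5: (5,0)+ 1/2 ✓ · (5,1)# 0/2 ✗ · (5,2)+ 2/3 ✓ · (5,3)+ 2/2 ✓ · (5,4)+ 3/3 ✓ · (5,5)+ 3/3 ✓ · (5,6)+ 2/2 ✓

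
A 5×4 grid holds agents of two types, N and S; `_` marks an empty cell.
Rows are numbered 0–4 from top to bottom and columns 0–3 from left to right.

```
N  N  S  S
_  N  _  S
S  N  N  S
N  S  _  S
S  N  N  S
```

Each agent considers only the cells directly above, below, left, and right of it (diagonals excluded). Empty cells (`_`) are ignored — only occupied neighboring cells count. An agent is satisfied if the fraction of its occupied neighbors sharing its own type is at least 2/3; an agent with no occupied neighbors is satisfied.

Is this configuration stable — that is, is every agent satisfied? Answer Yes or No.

No

(0,0)N 1/1 ✓
(0,1)N 2/3 ✓
(0,2)S 1/2 ✗
(0,3)S 2/2 ✓
(1,1)N 2/2 ✓
(1,3)S 2/2 ✓
(2,0)S 0/2 ✗
(2,1)N 2/4 ✗
(2,2)N 1/2 ✗
(2,3)S 2/3 ✓
(3,0)N 0/3 ✗
(3,1)S 0/3 ✗
(3,3)S 2/2 ✓
(4,0)S 0/2 ✗
(4,1)N 1/3 ✗
(4,2)N 1/2 ✗
(4,3)S 1/2 ✗
For instance (0,2) has only 1/2 same-type neighbors, below 2/3.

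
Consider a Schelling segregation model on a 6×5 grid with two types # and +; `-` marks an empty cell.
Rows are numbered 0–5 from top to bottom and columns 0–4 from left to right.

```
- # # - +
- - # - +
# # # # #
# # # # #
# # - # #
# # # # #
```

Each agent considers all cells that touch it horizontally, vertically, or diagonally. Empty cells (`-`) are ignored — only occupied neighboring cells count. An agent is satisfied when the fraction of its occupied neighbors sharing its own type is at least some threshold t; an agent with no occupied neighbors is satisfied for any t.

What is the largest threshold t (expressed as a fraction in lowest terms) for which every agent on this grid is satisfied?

(0,1)# 2/2
(0,2)# 2/2
(0,4)+ 1/1
(1,2)# 5/5
(1,4)+ 1/3
(2,0)# 3/3
(2,1)# 6/6
(2,2)# 6/6
(2,3)# 6/7
(2,4)# 3/4
(3,0)# 5/5
(3,1)# 7/7
(3,2)# 7/7
(3,3)# 7/7
(3,4)# 5/5
(4,0)# 5/5
(4,1)# 7/7
(4,3)# 7/7
(4,4)# 5/5
(5,0)# 3/3
(5,1)# 4/4
(5,2)# 4/4
(5,3)# 4/4
(5,4)# 3/3
The smallest same-type fraction is 1/3 at (1,4), which reduces to 1/3. Any threshold above that leaves this agent unsatisfied.

1/3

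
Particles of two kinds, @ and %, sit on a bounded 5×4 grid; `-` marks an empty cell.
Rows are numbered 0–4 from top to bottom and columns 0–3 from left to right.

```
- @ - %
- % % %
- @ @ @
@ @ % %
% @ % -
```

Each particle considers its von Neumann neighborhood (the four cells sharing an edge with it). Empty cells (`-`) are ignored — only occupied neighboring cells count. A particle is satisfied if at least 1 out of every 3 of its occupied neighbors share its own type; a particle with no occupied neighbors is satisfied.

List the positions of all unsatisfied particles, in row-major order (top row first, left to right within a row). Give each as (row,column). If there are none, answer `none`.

(0,1), (4,0)

Row 0: (0,1)@ 0/1 not · (0,3)% 1/1 satisfied
Row 1: (1,1)% 1/3 satisfied · (1,2)% 2/3 satisfied · (1,3)% 2/3 satisfied
Row 2: (2,1)@ 2/3 satisfied · (2,2)@ 2/4 satisfied · (2,3)@ 1/3 satisfied
Row 3: (3,0)@ 1/2 satisfied · (3,1)@ 3/4 satisfied · (3,2)% 2/4 satisfied · (3,3)% 1/2 satisfied
Row 4: (4,0)% 0/2 not · (4,1)@ 1/3 satisfied · (4,2)% 1/2 satisfied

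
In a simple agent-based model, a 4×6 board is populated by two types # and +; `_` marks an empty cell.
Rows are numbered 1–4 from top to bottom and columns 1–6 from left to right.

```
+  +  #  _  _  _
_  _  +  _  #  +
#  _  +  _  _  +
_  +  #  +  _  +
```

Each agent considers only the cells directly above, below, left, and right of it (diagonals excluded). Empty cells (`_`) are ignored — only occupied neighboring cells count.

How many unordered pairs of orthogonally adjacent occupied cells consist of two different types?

Scan each occupied cell's neighbors to the right and below so each pair is counted once.
From row 1: 2 unlike of 3 pairs (running 2/3).
From row 2: 1 unlike of 3 pairs (running 3/6).
From row 3: 1 unlike of 2 pairs (running 4/8).
From row 4: 2 unlike of 2 pairs (running 6/10).
Total adjacent occupied pairs: 10; unlike-type pairs: 6.

6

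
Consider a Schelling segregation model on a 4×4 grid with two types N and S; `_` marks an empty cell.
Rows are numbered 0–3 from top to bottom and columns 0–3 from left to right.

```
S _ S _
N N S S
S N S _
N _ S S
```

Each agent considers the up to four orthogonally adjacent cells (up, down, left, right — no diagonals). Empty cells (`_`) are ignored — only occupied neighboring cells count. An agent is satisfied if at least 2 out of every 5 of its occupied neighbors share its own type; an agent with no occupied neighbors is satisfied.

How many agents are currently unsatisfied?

5

(0,0)S 0/1 not
(0,2)S 1/1 satisfied
(1,0)N 1/3 not
(1,1)N 2/3 satisfied
(1,2)S 3/4 satisfied
(1,3)S 1/1 satisfied
(2,0)S 0/3 not
(2,1)N 1/3 not
(2,2)S 2/3 satisfied
(3,0)N 0/1 not
(3,2)S 2/2 satisfied
(3,3)S 1/1 satisfied
Unsatisfied: (0,0), (1,0), (2,0), (2,1), (3,0) — 5 in total.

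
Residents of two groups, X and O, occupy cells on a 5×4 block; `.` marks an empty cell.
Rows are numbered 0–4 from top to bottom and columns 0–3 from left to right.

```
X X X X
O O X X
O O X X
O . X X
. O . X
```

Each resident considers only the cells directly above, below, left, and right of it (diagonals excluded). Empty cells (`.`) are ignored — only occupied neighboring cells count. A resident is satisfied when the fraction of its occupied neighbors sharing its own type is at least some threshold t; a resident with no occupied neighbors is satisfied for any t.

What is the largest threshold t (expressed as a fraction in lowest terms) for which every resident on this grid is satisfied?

1/2

Row 0: (0,0)X 1/2 · (0,1)X 2/3 · (0,2)X 3/3 · (0,3)X 2/2
Row 1: (1,0)O 2/3 · (1,1)O 2/4 · (1,2)X 3/4 · (1,3)X 3/3
Row 2: (2,0)O 3/3 · (2,1)O 2/3 · (2,2)X 3/4 · (2,3)X 3/3
Row 3: (3,0)O 1/1 · (3,2)X 2/2 · (3,3)X 3/3
Row 4: (4,1)O — no occupied neighbors · (4,3)X 1/1
The smallest same-type fraction is 1/2 at (0,0), which reduces to 1/2. Any threshold above that leaves this resident unsatisfied.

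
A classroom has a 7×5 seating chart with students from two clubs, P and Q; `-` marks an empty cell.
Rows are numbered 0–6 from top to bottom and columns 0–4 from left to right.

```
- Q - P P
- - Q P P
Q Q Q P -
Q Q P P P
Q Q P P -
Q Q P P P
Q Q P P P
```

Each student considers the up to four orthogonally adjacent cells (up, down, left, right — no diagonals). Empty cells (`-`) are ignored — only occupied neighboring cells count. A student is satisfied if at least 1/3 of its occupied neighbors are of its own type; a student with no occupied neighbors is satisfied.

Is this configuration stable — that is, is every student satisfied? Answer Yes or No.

Yes

Row 0: (0,1)Q 0/0 satisfied · (0,3)P 2/2 satisfied · (0,4)P 2/2 satisfied
Row 1: (1,2)Q 1/2 satisfied · (1,3)P 3/4 satisfied · (1,4)P 2/2 satisfied
Row 2: (2,0)Q 2/2 satisfied · (2,1)Q 3/3 satisfied · (2,2)Q 2/4 satisfied · (2,3)P 2/3 satisfied
Row 3: (3,0)Q 3/3 satisfied · (3,1)Q 3/4 satisfied · (3,2)P 2/4 satisfied · (3,3)P 4/4 satisfied · (3,4)P 1/1 satisfied
Row 4: (4,0)Q 3/3 satisfied · (4,1)Q 3/4 satisfied · (4,2)P 3/4 satisfied · (4,3)P 3/3 satisfied
Row 5: (5,0)Q 3/3 satisfied · (5,1)Q 3/4 satisfied · (5,2)P 3/4 satisfied · (5,3)P 4/4 satisfied · (5,4)P 2/2 satisfied
Row 6: (6,0)Q 2/2 satisfied · (6,1)Q 2/3 satisfied · (6,2)P 2/3 satisfied · (6,3)P 3/3 satisfied · (6,4)P 2/2 satisfied
All meet the threshold, so the configuration is stable.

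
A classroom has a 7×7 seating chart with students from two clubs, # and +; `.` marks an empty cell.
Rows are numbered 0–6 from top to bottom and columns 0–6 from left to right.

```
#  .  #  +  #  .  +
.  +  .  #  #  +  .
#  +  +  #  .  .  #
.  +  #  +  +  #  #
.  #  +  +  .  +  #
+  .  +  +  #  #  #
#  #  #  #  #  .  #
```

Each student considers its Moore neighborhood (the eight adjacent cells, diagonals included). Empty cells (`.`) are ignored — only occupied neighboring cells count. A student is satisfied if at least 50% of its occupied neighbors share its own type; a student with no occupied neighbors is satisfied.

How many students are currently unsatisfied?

Row 0: (0,0)# 0/1 ✗ · (0,2)# 1/3 ✗ · (0,3)+ 0/4 ✗ · (0,4)# 2/4 ✓ · (0,6)+ 1/1 ✓
Row 1: (1,1)+ 2/5 ✗ · (1,3)# 4/6 ✓ · (1,4)# 3/5 ✓ · (1,5)+ 1/4 ✗
Row 2: (2,0)# 0/3 ✗ · (2,1)+ 3/5 ✓ · (2,2)+ 4/7 ✓ · (2,3)# 3/6 ✓ · (2,6)# 2/3 ✓
Row 3: (3,1)+ 3/6 ✓ · (3,2)# 2/8 ✗ · (3,3)+ 4/6 ✓ · (3,4)+ 3/5 ✓ · (3,5)# 3/5 ✓ · (3,6)# 3/4 ✓
Row 4: (4,1)# 1/5 ✗ · (4,2)+ 5/7 ✓ · (4,3)+ 5/7 ✓ · (4,5)+ 1/7 ✗ · (4,6)# 4/5 ✓
Row 5: (5,0)+ 0/3 ✗ · (5,2)+ 3/7 ✗ · (5,3)+ 3/7 ✗ · (5,4)# 3/6 ✓ · (5,5)# 5/6 ✓ · (5,6)# 3/4 ✓
Row 6: (6,0)# 1/2 ✓ · (6,1)# 2/4 ✓ · (6,2)# 2/4 ✓ · (6,3)# 3/5 ✓ · (6,4)# 3/4 ✓ · (6,6)# 2/2 ✓
Unsatisfied: (0,0), (0,2), (0,3), (1,1), (1,5), (2,0), (3,2), (4,1), (4,5), (5,0), (5,2), (5,3) — 12 in total.

12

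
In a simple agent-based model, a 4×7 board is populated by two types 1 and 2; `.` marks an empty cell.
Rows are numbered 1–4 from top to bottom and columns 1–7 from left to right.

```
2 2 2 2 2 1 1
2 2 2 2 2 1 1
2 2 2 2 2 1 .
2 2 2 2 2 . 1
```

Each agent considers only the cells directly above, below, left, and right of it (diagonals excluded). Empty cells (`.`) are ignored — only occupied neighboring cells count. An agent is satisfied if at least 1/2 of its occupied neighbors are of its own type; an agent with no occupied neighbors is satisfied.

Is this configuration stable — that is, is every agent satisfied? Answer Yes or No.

(1,1)2 2/2 satisfied
(1,2)2 3/3 satisfied
(1,3)2 3/3 satisfied
(1,4)2 3/3 satisfied
(1,5)2 2/3 satisfied
(1,6)1 2/3 satisfied
(1,7)1 2/2 satisfied
(2,1)2 3/3 satisfied
(2,2)2 4/4 satisfied
(2,3)2 4/4 satisfied
(2,4)2 4/4 satisfied
(2,5)2 3/4 satisfied
(2,6)1 3/4 satisfied
(2,7)1 2/2 satisfied
(3,1)2 3/3 satisfied
(3,2)2 4/4 satisfied
(3,3)2 4/4 satisfied
(3,4)2 4/4 satisfied
(3,5)2 3/4 satisfied
(3,6)1 1/2 satisfied
(4,1)2 2/2 satisfied
(4,2)2 3/3 satisfied
(4,3)2 3/3 satisfied
(4,4)2 3/3 satisfied
(4,5)2 2/2 satisfied
(4,7)1 0/0 satisfied
All meet the threshold, so the configuration is stable.

Yes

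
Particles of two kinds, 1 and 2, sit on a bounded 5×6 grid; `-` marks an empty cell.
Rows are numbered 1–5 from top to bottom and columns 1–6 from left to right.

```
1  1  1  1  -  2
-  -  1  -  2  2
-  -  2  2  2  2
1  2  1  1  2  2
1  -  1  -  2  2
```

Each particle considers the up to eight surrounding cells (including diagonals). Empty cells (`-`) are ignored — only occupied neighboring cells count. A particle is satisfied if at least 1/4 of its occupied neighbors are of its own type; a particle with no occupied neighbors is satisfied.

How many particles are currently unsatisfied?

1

Row 1: (1,1)1 1/1 ✓ · (1,2)1 3/3 ✓ · (1,3)1 3/3 ✓ · (1,4)1 2/3 ✓ · (1,6)2 2/2 ✓
Row 2: (2,3)1 3/5 ✓ · (2,5)2 5/6 ✓ · (2,6)2 4/4 ✓
Row 3: (3,3)2 2/5 ✓ · (3,4)2 4/7 ✓ · (3,5)2 6/7 ✓ · (3,6)2 5/5 ✓
Row 4: (4,1)1 1/2 ✓ · (4,2)2 1/5 ✗ · (4,3)1 2/5 ✓ · (4,4)1 2/7 ✓ · (4,5)2 6/7 ✓ · (4,6)2 5/5 ✓
Row 5: (5,1)1 1/2 ✓ · (5,3)1 2/3 ✓ · (5,5)2 3/4 ✓ · (5,6)2 3/3 ✓
Unsatisfied: (4,2) — 1 in total.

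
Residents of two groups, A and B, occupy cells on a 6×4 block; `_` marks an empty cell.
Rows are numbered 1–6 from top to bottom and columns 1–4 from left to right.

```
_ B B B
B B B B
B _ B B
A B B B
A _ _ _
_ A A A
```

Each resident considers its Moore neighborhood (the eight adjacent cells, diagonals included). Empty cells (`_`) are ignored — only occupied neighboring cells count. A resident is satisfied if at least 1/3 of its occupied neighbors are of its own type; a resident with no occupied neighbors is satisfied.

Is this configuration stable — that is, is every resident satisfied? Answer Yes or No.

Yes

(1,2)B 4/4 satisfied
(1,3)B 5/5 satisfied
(1,4)B 3/3 satisfied
(2,1)B 3/3 satisfied
(2,2)B 6/6 satisfied
(2,3)B 7/7 satisfied
(2,4)B 5/5 satisfied
(3,1)B 3/4 satisfied
(3,3)B 7/7 satisfied
(3,4)B 5/5 satisfied
(4,1)A 1/3 satisfied
(4,2)B 3/5 satisfied
(4,3)B 4/4 satisfied
(4,4)B 3/3 satisfied
(5,1)A 2/3 satisfied
(6,2)A 2/2 satisfied
(6,3)A 2/2 satisfied
(6,4)A 1/1 satisfied
All meet the threshold, so the configuration is stable.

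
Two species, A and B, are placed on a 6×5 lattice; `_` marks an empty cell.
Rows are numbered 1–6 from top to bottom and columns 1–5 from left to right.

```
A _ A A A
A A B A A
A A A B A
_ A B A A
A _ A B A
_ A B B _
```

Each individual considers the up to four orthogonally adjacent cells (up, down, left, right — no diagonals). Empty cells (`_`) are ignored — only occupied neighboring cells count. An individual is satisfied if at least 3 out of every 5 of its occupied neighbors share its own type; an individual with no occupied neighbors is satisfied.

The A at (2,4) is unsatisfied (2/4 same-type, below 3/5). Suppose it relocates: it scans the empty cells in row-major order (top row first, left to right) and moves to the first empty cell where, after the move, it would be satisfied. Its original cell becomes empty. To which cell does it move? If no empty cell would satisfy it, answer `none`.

Vacating (2,4). Empty cells in order:
  (1,2): 3/3 same-type → satisfied — stop here.

(1,2)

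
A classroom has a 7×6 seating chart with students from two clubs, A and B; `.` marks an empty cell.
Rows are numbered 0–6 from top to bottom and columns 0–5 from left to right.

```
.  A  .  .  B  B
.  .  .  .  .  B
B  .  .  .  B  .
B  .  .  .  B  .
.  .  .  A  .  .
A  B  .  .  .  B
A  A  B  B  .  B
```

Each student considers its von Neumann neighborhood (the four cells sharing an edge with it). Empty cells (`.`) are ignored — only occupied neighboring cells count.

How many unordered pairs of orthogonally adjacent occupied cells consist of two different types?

Scan each occupied cell's neighbors to the right and below so each pair is counted once.
Row 0: B(0,4)–B(0,5)= B(0,5)–B(1,5)=  → 0/2 unlike.
Row 2: B(2,0)–B(3,0)= B(2,4)–B(3,4)=  → 0/2 unlike.
Row 5: A(5,0)–B(5,1)≠ A(5,0)–A(6,0)= B(5,1)–A(6,1)≠ B(5,5)–B(6,5)=  → 2/4 unlike.
Row 6: A(6,0)–A(6,1)= A(6,1)–B(6,2)≠ B(6,2)–B(6,3)=  → 1/3 unlike.
Total adjacent occupied pairs: 11; unlike-type pairs: 3.

3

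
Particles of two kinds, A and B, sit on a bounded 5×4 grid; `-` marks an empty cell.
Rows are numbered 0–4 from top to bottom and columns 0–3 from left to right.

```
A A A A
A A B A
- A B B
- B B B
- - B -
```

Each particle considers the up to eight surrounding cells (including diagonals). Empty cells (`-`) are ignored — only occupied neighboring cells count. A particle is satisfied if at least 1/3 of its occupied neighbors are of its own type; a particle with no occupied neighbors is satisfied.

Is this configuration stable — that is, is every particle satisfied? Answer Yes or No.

No

Row 0: (0,0)A 3/3 satisfied · (0,1)A 4/5 satisfied · (0,2)A 4/5 satisfied · (0,3)A 2/3 satisfied
Row 1: (1,0)A 4/4 satisfied · (1,1)A 5/7 satisfied · (1,2)B 2/8 not · (1,3)A 2/5 satisfied
Row 2: (2,1)A 2/6 satisfied · (2,2)B 5/8 satisfied · (2,3)B 4/5 satisfied
Row 3: (3,1)B 3/4 satisfied · (3,2)B 5/6 satisfied · (3,3)B 4/4 satisfied
Row 4: (4,2)B 3/3 satisfied
For instance (1,2) has only 2/8 same-type neighbors, below 1/3.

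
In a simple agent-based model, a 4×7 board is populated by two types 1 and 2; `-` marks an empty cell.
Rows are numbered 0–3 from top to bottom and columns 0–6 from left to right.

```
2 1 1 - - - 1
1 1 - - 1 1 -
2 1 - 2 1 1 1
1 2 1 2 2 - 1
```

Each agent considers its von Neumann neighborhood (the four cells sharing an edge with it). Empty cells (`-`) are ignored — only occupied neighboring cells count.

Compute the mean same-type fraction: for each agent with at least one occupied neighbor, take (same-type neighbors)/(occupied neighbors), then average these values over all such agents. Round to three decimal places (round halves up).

(0,0)2 0/2
(0,1)1 2/3
(0,2)1 1/1
(0,6)1 — no occupied neighbors
(1,0)1 1/3
(1,1)1 3/3
(1,4)1 2/2
(1,5)1 2/2
(2,0)2 0/3
(2,1)1 1/3
(2,3)2 1/2
(2,4)1 2/4
(2,5)1 3/3
(2,6)1 2/2
(3,0)1 0/2
(3,1)2 0/3
(3,2)1 0/2
(3,3)2 2/3
(3,4)2 1/2
(3,6)1 1/1
Sum over 19 agents: 0/2 + 2/3 + 1/1 + 1/3 + 3/3 + 2/2 + 2/2 + 0/3 + 1/3 + 1/2 + 2/4 + 3/3 + 2/2 + 0/2 + 0/3 + 0/2 + 2/3 + 1/2 + 1/1 = 21/2; mean = 21/2 ÷ 19 = 21/38 = 0.552631… → 0.553.

0.553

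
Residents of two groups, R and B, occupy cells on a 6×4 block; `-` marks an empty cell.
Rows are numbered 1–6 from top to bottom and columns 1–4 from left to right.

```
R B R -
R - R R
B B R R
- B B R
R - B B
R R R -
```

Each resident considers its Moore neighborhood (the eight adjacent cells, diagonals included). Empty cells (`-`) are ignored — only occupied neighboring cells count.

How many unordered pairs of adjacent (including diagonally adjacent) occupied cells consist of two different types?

Scan each occupied cell's neighbors to the right and below (and the two forward diagonals) so each pair is counted once.
Row 1: R(1,1)–B(1,2)≠ R(1,1)–R(2,1)= B(1,2)–R(1,3)≠ B(1,2)–R(2,3)≠ B(1,2)–R(2,1)≠ R(1,3)–R(2,3)= R(1,3)–R(2,4)=  → 4/7 unlike.
Row 2: R(2,1)–B(3,1)≠ R(2,1)–B(3,2)≠ R(2,3)–R(2,4)= R(2,3)–R(3,3)= R(2,3)–R(3,4)= R(2,3)–B(3,2)≠ R(2,4)–R(3,4)= R(2,4)–R(3,3)=  → 3/8 unlike.
Row 3: B(3,1)–B(3,2)= B(3,1)–B(4,2)= B(3,2)–R(3,3)≠ B(3,2)–B(4,2)= B(3,2)–B(4,3)= R(3,3)–R(3,4)= R(3,3)–B(4,3)≠ R(3,3)–R(4,4)= R(3,3)–B(4,2)≠ R(3,4)–R(4,4)= R(3,4)–B(4,3)≠  → 4/11 unlike.
Row 4: B(4,2)–B(4,3)= B(4,2)–B(5,3)= B(4,2)–R(5,1)≠ B(4,3)–R(4,4)≠ B(4,3)–B(5,3)= B(4,3)–B(5,4)= R(4,4)–B(5,4)≠ R(4,4)–B(5,3)≠  → 4/8 unlike.
Row 5: R(5,1)–R(6,1)= R(5,1)–R(6,2)= B(5,3)–B(5,4)= B(5,3)–R(6,3)≠ B(5,3)–R(6,2)≠ B(5,4)–R(6,3)≠  → 3/6 unlike.
Row 6: R(6,1)–R(6,2)= R(6,2)–R(6,3)=  → 0/2 unlike.
Total adjacent occupied pairs: 42; unlike-type pairs: 18.

18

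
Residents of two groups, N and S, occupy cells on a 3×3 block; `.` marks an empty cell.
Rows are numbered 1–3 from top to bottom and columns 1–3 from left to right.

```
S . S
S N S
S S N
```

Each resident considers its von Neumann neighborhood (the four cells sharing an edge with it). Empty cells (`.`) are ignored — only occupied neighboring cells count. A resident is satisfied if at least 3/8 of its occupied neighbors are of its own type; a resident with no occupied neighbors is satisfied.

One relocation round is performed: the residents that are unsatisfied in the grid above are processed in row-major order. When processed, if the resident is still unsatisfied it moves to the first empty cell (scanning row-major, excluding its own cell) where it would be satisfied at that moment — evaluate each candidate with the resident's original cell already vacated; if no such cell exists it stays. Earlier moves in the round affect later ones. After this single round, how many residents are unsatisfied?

Initially unsatisfied (in order): (2,2), (2,3), (3,2), (3,3).
  (2,2): no empty cell satisfies it; stays.
  (2,3) → (1,2).
  (3,2): no empty cell satisfies it; stays.
  (3,3) → (2,3).
Resulting grid:
S S S
S N N
S S .
Unsatisfied now: (2,2).

1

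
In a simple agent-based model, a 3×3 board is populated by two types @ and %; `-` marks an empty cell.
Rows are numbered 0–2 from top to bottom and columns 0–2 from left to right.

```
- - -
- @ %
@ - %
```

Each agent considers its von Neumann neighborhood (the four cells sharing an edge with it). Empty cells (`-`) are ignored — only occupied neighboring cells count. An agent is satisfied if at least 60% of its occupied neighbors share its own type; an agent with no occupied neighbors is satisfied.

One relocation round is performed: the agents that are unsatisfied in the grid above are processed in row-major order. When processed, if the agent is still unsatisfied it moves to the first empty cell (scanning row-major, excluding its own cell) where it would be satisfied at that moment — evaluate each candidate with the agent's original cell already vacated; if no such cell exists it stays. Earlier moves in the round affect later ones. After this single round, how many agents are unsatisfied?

Initially unsatisfied (in order): (1,1), (1,2).
  (1,1) → (0,0).
  (1,2): now satisfied by earlier moves; stays.
Resulting grid:
@ - -
- - %
@ - %
All satisfied now.

0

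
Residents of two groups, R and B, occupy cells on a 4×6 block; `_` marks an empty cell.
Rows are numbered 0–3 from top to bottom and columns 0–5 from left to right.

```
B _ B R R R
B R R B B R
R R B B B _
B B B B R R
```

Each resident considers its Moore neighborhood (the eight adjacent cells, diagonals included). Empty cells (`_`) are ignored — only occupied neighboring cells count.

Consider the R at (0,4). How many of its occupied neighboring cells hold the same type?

Occupied neighbors of (0,4): (0,3)=R, (0,5)=R, (1,3)=B, (1,4)=B, (1,5)=R.
Same type (R): 3 of 5.

3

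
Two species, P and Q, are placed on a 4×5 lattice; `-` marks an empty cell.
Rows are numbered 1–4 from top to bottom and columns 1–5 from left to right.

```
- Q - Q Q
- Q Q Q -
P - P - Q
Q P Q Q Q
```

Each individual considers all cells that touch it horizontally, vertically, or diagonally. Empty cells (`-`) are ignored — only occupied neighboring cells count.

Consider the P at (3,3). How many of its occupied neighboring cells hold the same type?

Occupied neighbors of (3,3): (2,2)=Q, (2,3)=Q, (2,4)=Q, (4,2)=P, (4,3)=Q, (4,4)=Q.
Same type (P): 1 of 6.

1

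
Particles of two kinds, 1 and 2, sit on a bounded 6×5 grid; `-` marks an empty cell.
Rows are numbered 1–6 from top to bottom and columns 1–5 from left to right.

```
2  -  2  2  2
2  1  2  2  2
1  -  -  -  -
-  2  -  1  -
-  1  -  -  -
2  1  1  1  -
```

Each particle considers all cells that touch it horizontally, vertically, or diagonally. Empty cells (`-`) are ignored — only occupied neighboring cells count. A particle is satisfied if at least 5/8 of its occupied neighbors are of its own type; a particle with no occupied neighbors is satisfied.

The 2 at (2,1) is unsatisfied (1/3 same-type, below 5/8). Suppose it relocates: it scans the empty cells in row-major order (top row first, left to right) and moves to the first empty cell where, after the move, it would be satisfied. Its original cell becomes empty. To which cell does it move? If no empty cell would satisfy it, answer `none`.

(1,2)

Vacating (2,1). Empty cells in order:
  (1,2): 3/4 same-type → satisfied — stop here.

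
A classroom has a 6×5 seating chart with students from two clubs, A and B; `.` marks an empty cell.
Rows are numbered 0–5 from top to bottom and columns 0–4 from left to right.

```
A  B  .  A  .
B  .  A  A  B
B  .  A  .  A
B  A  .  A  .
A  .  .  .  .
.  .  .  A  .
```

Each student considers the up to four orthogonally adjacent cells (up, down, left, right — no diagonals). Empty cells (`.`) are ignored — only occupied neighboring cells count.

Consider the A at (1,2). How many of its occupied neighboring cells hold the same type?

2

Occupied neighbors of (1,2): (2,2)=A, (1,3)=A.
Same type (A): 2 of 2.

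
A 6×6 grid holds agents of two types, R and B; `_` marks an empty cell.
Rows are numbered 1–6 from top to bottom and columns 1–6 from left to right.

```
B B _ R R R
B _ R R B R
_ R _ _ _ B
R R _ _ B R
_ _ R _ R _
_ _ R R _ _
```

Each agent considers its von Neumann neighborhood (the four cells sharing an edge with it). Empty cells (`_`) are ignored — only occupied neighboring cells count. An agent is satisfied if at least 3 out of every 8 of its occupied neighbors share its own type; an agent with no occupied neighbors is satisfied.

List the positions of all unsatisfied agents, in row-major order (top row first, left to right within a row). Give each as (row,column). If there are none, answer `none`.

(2,5), (2,6), (3,6), (4,5), (4,6), (5,5)

Row 1: (1,1)B 2/2 ✓ · (1,2)B 1/1 ✓ · (1,4)R 2/2 ✓ · (1,5)R 2/3 ✓ · (1,6)R 2/2 ✓
Row 2: (2,1)B 1/1 ✓ · (2,3)R 1/1 ✓ · (2,4)R 2/3 ✓ · (2,5)B 0/3 ✗ · (2,6)R 1/3 ✗
Row 3: (3,2)R 1/1 ✓ · (3,6)B 0/2 ✗
Row 4: (4,1)R 1/1 ✓ · (4,2)R 2/2 ✓ · (4,5)B 0/2 ✗ · (4,6)R 0/2 ✗
Row 5: (5,3)R 1/1 ✓ · (5,5)R 0/1 ✗
Row 6: (6,3)R 2/2 ✓ · (6,4)R 1/1 ✓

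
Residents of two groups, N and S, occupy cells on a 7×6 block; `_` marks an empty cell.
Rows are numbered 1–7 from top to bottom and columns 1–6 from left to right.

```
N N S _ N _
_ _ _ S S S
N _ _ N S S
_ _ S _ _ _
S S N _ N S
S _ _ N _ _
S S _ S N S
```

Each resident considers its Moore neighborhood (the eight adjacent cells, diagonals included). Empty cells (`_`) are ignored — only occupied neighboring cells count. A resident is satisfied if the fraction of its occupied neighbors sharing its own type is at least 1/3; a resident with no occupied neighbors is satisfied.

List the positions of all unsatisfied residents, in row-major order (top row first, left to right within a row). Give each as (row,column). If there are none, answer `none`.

(1,5), (3,4), (5,6), (7,4), (7,6)

(1,1)N 1/1 satisfied
(1,2)N 1/2 satisfied
(1,3)S 1/2 satisfied
(1,5)N 0/3 not
(2,4)S 3/5 satisfied
(2,5)S 4/6 satisfied
(2,6)S 3/4 satisfied
(3,1)N 0/0 satisfied
(3,4)N 0/4 not
(3,5)S 4/5 satisfied
(3,6)S 3/3 satisfied
(4,3)S 1/3 satisfied
(5,1)S 2/2 satisfied
(5,2)S 3/4 satisfied
(5,3)N 1/3 satisfied
(5,5)N 1/2 satisfied
(5,6)S 0/1 not
(6,1)S 4/4 satisfied
(6,4)N 3/4 satisfied
(7,1)S 2/2 satisfied
(7,2)S 2/2 satisfied
(7,4)S 0/2 not
(7,5)N 1/3 satisfied
(7,6)S 0/1 not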